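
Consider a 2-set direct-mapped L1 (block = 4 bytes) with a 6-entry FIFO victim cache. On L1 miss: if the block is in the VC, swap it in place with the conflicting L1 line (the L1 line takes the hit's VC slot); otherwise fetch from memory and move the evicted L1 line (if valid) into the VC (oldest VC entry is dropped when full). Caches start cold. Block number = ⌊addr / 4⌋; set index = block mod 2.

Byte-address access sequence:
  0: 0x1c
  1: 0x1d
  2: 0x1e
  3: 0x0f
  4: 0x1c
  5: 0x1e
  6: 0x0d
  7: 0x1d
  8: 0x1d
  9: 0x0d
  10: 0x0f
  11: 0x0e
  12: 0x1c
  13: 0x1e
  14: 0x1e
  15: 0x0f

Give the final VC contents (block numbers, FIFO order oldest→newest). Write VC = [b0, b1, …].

0: 0x1c (blk 7, set 1) → MISS  vc=[]
1: 0x1d (blk 7, set 1) → L1-HIT  vc=[]
2: 0x1e (blk 7, set 1) → L1-HIT  vc=[]
3: 0xf (blk 3, set 1) → MISS  vc=[7]
4: 0x1c (blk 7, set 1) → VC-HIT  vc=[3]
5: 0x1e (blk 7, set 1) → L1-HIT  vc=[3]
6: 0xd (blk 3, set 1) → VC-HIT  vc=[7]
7: 0x1d (blk 7, set 1) → VC-HIT  vc=[3]
8: 0x1d (blk 7, set 1) → L1-HIT  vc=[3]
9: 0xd (blk 3, set 1) → VC-HIT  vc=[7]
10: 0xf (blk 3, set 1) → L1-HIT  vc=[7]
11: 0xe (blk 3, set 1) → L1-HIT  vc=[7]
12: 0x1c (blk 7, set 1) → VC-HIT  vc=[3]
13: 0x1e (blk 7, set 1) → L1-HIT  vc=[3]
14: 0x1e (blk 7, set 1) → L1-HIT  vc=[3]
15: 0xf (blk 3, set 1) → VC-HIT  vc=[7]

VC = [7]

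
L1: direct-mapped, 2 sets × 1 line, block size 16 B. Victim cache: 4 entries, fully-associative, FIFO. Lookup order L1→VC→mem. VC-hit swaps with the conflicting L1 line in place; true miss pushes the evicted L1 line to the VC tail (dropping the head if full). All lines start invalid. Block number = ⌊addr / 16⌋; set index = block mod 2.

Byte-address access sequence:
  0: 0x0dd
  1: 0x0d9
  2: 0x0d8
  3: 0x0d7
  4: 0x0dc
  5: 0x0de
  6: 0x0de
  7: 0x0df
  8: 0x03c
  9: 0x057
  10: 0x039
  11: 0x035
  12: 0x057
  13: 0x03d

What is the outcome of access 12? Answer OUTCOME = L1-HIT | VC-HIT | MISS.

0: 0xdd (blk 13, set 1) → MISS  vc=[]
1: 0xd9 (blk 13, set 1) → L1-HIT  vc=[]
2: 0xd8 (blk 13, set 1) → L1-HIT  vc=[]
3: 0xd7 (blk 13, set 1) → L1-HIT  vc=[]
4: 0xdc (blk 13, set 1) → L1-HIT  vc=[]
5: 0xde (blk 13, set 1) → L1-HIT  vc=[]
6: 0xde (blk 13, set 1) → L1-HIT  vc=[]
7: 0xdf (blk 13, set 1) → L1-HIT  vc=[]
8: 0x3c (blk 3, set 1) → MISS  vc=[13]
9: 0x57 (blk 5, set 1) → MISS  vc=[13, 3]
10: 0x39 (blk 3, set 1) → VC-HIT  vc=[13, 5]
11: 0x35 (blk 3, set 1) → L1-HIT  vc=[13, 5]
12: 0x57 (blk 5, set 1) → VC-HIT  vc=[13, 3]
13: 0x3d (blk 3, set 1) → VC-HIT  vc=[13, 5]

OUTCOME = VC-HIT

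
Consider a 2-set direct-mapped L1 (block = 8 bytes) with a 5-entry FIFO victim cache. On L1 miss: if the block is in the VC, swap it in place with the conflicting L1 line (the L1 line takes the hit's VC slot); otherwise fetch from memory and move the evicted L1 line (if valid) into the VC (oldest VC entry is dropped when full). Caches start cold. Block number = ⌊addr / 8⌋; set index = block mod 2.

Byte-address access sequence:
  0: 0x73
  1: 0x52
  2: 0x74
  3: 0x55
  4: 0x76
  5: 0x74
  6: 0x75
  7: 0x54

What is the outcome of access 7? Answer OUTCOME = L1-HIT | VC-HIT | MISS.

  [0] addr=0x73 blk=14 s=0: MISS | VC []
  [1] addr=0x52 blk=10 s=0: MISS | VC [14]
  [2] addr=0x74 blk=14 s=0: VC-HIT | VC [10]
  [3] addr=0x55 blk=10 s=0: VC-HIT | VC [14]
  [4] addr=0x76 blk=14 s=0: VC-HIT | VC [10]
  [5] addr=0x74 blk=14 s=0: L1-HIT | VC [10]
  [6] addr=0x75 blk=14 s=0: L1-HIT | VC [10]
  [7] addr=0x54 blk=10 s=0: VC-HIT | VC [14]

OUTCOME = VC-HIT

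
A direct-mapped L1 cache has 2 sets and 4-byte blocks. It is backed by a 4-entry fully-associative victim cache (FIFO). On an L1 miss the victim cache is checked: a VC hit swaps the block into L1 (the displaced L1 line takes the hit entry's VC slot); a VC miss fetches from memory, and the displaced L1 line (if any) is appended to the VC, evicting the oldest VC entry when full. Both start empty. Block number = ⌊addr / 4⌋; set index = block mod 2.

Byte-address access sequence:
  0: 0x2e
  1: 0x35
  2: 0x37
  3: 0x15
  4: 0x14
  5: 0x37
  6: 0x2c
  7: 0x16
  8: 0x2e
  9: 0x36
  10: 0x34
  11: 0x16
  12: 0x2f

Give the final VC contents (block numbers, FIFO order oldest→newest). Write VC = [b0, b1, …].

0: 0x2e (blk 11, set 1) → MISS  vc=[]
1: 0x35 (blk 13, set 1) → MISS  vc=[11]
2: 0x37 (blk 13, set 1) → L1-HIT  vc=[11]
3: 0x15 (blk 5, set 1) → MISS  vc=[11, 13]
4: 0x14 (blk 5, set 1) → L1-HIT  vc=[11, 13]
5: 0x37 (blk 13, set 1) → VC-HIT  vc=[11, 5]
6: 0x2c (blk 11, set 1) → VC-HIT  vc=[13, 5]
7: 0x16 (blk 5, set 1) → VC-HIT  vc=[13, 11]
8: 0x2e (blk 11, set 1) → VC-HIT  vc=[13, 5]
9: 0x36 (blk 13, set 1) → VC-HIT  vc=[11, 5]
10: 0x34 (blk 13, set 1) → L1-HIT  vc=[11, 5]
11: 0x16 (blk 5, set 1) → VC-HIT  vc=[11, 13]
12: 0x2f (blk 11, set 1) → VC-HIT  vc=[5, 13]

VC = [5, 13]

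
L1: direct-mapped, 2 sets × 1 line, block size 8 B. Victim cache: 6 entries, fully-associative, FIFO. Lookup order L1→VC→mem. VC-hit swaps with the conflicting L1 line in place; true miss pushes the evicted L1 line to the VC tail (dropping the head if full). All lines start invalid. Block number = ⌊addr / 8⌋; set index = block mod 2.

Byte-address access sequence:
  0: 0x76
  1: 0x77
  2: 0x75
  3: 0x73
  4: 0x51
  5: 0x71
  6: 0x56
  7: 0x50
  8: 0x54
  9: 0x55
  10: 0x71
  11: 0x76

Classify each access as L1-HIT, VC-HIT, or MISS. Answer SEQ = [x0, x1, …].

SEQ = [MISS, L1-HIT, L1-HIT, L1-HIT, MISS, VC-HIT, VC-HIT, L1-HIT, L1-HIT, L1-HIT, VC-HIT, L1-HIT]

0: 0x76 (blk 14, set 0) → MISS  vc=[]
1: 0x77 (blk 14, set 0) → L1-HIT  vc=[]
2: 0x75 (blk 14, set 0) → L1-HIT  vc=[]
3: 0x73 (blk 14, set 0) → L1-HIT  vc=[]
4: 0x51 (blk 10, set 0) → MISS  vc=[14]
5: 0x71 (blk 14, set 0) → VC-HIT  vc=[10]
6: 0x56 (blk 10, set 0) → VC-HIT  vc=[14]
7: 0x50 (blk 10, set 0) → L1-HIT  vc=[14]
8: 0x54 (blk 10, set 0) → L1-HIT  vc=[14]
9: 0x55 (blk 10, set 0) → L1-HIT  vc=[14]
10: 0x71 (blk 14, set 0) → VC-HIT  vc=[10]
11: 0x76 (blk 14, set 0) → L1-HIT  vc=[10]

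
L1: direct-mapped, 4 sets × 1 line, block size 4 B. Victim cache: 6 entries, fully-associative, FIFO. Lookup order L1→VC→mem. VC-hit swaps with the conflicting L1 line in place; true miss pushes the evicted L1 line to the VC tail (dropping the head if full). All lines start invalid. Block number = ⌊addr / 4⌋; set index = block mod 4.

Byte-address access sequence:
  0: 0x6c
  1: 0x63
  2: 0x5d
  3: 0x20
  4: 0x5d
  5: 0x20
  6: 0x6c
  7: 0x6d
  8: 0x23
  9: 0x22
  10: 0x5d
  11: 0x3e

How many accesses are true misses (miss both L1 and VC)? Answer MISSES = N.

0: 0x6c (blk 27, set 3) → MISS  vc=[]
1: 0x63 (blk 24, set 0) → MISS  vc=[]
2: 0x5d (blk 23, set 3) → MISS  vc=[27]
3: 0x20 (blk 8, set 0) → MISS  vc=[27, 24]
4: 0x5d (blk 23, set 3) → L1-HIT  vc=[27, 24]
5: 0x20 (blk 8, set 0) → L1-HIT  vc=[27, 24]
6: 0x6c (blk 27, set 3) → VC-HIT  vc=[23, 24]
7: 0x6d (blk 27, set 3) → L1-HIT  vc=[23, 24]
8: 0x23 (blk 8, set 0) → L1-HIT  vc=[23, 24]
9: 0x22 (blk 8, set 0) → L1-HIT  vc=[23, 24]
10: 0x5d (blk 23, set 3) → VC-HIT  vc=[27, 24]
11: 0x3e (blk 15, set 3) → MISS  vc=[27, 24, 23]

MISSES = 5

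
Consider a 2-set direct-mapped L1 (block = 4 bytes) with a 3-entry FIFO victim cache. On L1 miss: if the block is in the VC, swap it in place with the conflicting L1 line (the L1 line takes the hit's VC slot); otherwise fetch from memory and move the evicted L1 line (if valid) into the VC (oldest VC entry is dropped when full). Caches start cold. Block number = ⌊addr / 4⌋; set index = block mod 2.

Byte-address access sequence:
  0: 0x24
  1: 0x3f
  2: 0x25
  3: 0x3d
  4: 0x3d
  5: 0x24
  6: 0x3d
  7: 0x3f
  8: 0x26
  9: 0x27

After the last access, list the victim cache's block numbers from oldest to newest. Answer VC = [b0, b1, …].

#0 0x24→b9/s1 MISS; vc=[]
#1 0x3f→b15/s1 MISS; vc=[9]
#2 0x25→b9/s1 VC-HIT; vc=[15]
#3 0x3d→b15/s1 VC-HIT; vc=[9]
#4 0x3d→b15/s1 L1-HIT; vc=[9]
#5 0x24→b9/s1 VC-HIT; vc=[15]
#6 0x3d→b15/s1 VC-HIT; vc=[9]
#7 0x3f→b15/s1 L1-HIT; vc=[9]
#8 0x26→b9/s1 VC-HIT; vc=[15]
#9 0x27→b9/s1 L1-HIT; vc=[15]

VC = [15]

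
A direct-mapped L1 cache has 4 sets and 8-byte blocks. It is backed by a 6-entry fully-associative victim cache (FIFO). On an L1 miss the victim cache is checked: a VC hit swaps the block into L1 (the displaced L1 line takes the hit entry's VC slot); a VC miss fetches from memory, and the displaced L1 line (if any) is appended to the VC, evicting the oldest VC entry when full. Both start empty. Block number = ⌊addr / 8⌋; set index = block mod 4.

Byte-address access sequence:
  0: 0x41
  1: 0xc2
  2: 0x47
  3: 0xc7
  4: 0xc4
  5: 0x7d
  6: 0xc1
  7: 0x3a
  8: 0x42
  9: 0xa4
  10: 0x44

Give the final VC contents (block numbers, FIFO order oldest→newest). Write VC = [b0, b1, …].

  [0] addr=0x41 blk=8 s=0: MISS | VC []
  [1] addr=0xc2 blk=24 s=0: MISS | VC [8]
  [2] addr=0x47 blk=8 s=0: VC-HIT | VC [24]
  [3] addr=0xc7 blk=24 s=0: VC-HIT | VC [8]
  [4] addr=0xc4 blk=24 s=0: L1-HIT | VC [8]
  [5] addr=0x7d blk=15 s=3: MISS | VC [8]
  [6] addr=0xc1 blk=24 s=0: L1-HIT | VC [8]
  [7] addr=0x3a blk=7 s=3: MISS | VC [8, 15]
  [8] addr=0x42 blk=8 s=0: VC-HIT | VC [24, 15]
  [9] addr=0xa4 blk=20 s=0: MISS | VC [24, 15, 8]
  [10] addr=0x44 blk=8 s=0: VC-HIT | VC [24, 15, 20]

VC = [24, 15, 20]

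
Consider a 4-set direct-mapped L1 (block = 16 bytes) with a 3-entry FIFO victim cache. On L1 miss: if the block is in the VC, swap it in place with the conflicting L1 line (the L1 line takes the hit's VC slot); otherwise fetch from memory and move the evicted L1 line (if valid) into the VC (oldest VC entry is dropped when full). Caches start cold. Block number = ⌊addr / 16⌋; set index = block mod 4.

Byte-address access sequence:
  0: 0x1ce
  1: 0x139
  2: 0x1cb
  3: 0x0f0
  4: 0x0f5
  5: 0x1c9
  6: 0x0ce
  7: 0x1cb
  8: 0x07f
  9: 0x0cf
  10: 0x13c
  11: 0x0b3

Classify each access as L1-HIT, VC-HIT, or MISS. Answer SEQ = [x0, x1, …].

0: 0x1ce (blk 28, set 0) → MISS  vc=[]
1: 0x139 (blk 19, set 3) → MISS  vc=[]
2: 0x1cb (blk 28, set 0) → L1-HIT  vc=[]
3: 0xf0 (blk 15, set 3) → MISS  vc=[19]
4: 0xf5 (blk 15, set 3) → L1-HIT  vc=[19]
5: 0x1c9 (blk 28, set 0) → L1-HIT  vc=[19]
6: 0xce (blk 12, set 0) → MISS  vc=[19, 28]
7: 0x1cb (blk 28, set 0) → VC-HIT  vc=[19, 12]
8: 0x7f (blk 7, set 3) → MISS  vc=[19, 12, 15]
9: 0xcf (blk 12, set 0) → VC-HIT  vc=[19, 28, 15]
10: 0x13c (blk 19, set 3) → VC-HIT  vc=[7, 28, 15]
11: 0xb3 (blk 11, set 3) → MISS  vc=[28, 15, 19]

SEQ = [MISS, MISS, L1-HIT, MISS, L1-HIT, L1-HIT, MISS, VC-HIT, MISS, VC-HIT, VC-HIT, MISS]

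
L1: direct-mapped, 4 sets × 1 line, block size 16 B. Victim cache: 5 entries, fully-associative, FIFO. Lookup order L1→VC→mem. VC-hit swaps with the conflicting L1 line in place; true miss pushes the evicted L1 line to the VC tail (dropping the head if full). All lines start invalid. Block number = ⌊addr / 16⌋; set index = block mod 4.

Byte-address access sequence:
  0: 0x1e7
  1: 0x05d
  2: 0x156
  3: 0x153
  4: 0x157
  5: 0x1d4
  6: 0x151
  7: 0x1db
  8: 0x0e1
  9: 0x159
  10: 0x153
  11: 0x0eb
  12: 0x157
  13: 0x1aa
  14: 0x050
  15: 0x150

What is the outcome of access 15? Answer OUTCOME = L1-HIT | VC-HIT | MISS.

  [0] addr=0x1e7 blk=30 s=2: MISS | VC []
  [1] addr=0x5d blk=5 s=1: MISS | VC []
  [2] addr=0x156 blk=21 s=1: MISS | VC [5]
  [3] addr=0x153 blk=21 s=1: L1-HIT | VC [5]
  [4] addr=0x157 blk=21 s=1: L1-HIT | VC [5]
  [5] addr=0x1d4 blk=29 s=1: MISS | VC [5, 21]
  [6] addr=0x151 blk=21 s=1: VC-HIT | VC [5, 29]
  [7] addr=0x1db blk=29 s=1: VC-HIT | VC [5, 21]
  [8] addr=0xe1 blk=14 s=2: MISS | VC [5, 21, 30]
  [9] addr=0x159 blk=21 s=1: VC-HIT | VC [5, 29, 30]
  [10] addr=0x153 blk=21 s=1: L1-HIT | VC [5, 29, 30]
  [11] addr=0xeb blk=14 s=2: L1-HIT | VC [5, 29, 30]
  [12] addr=0x157 blk=21 s=1: L1-HIT | VC [5, 29, 30]
  [13] addr=0x1aa blk=26 s=2: MISS | VC [5, 29, 30, 14]
  [14] addr=0x50 blk=5 s=1: VC-HIT | VC [21, 29, 30, 14]
  [15] addr=0x150 blk=21 s=1: VC-HIT | VC [5, 29, 30, 14]

OUTCOME = VC-HIT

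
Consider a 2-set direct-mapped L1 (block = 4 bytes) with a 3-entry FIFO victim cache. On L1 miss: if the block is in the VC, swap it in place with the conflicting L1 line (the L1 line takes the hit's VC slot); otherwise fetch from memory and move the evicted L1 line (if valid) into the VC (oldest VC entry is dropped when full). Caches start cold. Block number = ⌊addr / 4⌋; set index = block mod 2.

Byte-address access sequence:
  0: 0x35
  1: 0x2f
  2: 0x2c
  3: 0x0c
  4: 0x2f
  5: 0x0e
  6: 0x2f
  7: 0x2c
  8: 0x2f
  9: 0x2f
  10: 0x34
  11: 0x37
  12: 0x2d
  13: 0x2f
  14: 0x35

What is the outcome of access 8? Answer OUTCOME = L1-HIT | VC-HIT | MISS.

OUTCOME = L1-HIT

#0 0x35→b13/s1 MISS; vc=[]
#1 0x2f→b11/s1 MISS; vc=[13]
#2 0x2c→b11/s1 L1-HIT; vc=[13]
#3 0xc→b3/s1 MISS; vc=[13,11]
#4 0x2f→b11/s1 VC-HIT; vc=[13,3]
#5 0xe→b3/s1 VC-HIT; vc=[13,11]
#6 0x2f→b11/s1 VC-HIT; vc=[13,3]
#7 0x2c→b11/s1 L1-HIT; vc=[13,3]
#8 0x2f→b11/s1 L1-HIT; vc=[13,3]
#9 0x2f→b11/s1 L1-HIT; vc=[13,3]
#10 0x34→b13/s1 VC-HIT; vc=[11,3]
#11 0x37→b13/s1 L1-HIT; vc=[11,3]
#12 0x2d→b11/s1 VC-HIT; vc=[13,3]
#13 0x2f→b11/s1 L1-HIT; vc=[13,3]
#14 0x35→b13/s1 VC-HIT; vc=[11,3]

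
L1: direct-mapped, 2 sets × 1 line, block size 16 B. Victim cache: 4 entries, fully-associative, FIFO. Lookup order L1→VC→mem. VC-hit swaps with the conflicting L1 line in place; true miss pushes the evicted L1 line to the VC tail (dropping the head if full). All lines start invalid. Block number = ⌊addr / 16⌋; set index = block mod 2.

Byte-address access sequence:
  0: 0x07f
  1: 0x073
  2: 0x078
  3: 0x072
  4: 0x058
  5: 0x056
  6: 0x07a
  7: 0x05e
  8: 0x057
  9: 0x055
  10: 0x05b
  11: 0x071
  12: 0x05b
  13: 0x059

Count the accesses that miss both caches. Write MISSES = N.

#0 0x7f→b7/s1 MISS; vc=[]
#1 0x73→b7/s1 L1-HIT; vc=[]
#2 0x78→b7/s1 L1-HIT; vc=[]
#3 0x72→b7/s1 L1-HIT; vc=[]
#4 0x58→b5/s1 MISS; vc=[7]
#5 0x56→b5/s1 L1-HIT; vc=[7]
#6 0x7a→b7/s1 VC-HIT; vc=[5]
#7 0x5e→b5/s1 VC-HIT; vc=[7]
#8 0x57→b5/s1 L1-HIT; vc=[7]
#9 0x55→b5/s1 L1-HIT; vc=[7]
#10 0x5b→b5/s1 L1-HIT; vc=[7]
#11 0x71→b7/s1 VC-HIT; vc=[5]
#12 0x5b→b5/s1 VC-HIT; vc=[7]
#13 0x59→b5/s1 L1-HIT; vc=[7]

MISSES = 2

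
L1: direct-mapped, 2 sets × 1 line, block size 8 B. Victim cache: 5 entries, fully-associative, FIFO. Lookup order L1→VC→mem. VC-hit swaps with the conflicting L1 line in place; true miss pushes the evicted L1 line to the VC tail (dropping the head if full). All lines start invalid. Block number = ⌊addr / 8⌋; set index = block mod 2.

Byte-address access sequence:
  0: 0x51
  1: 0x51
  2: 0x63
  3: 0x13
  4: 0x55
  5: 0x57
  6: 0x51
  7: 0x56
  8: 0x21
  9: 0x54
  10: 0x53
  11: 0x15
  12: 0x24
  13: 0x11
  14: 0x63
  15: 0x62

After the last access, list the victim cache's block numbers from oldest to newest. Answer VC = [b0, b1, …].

0: 0x51 (blk 10, set 0) → MISS  vc=[]
1: 0x51 (blk 10, set 0) → L1-HIT  vc=[]
2: 0x63 (blk 12, set 0) → MISS  vc=[10]
3: 0x13 (blk 2, set 0) → MISS  vc=[10, 12]
4: 0x55 (blk 10, set 0) → VC-HIT  vc=[2, 12]
5: 0x57 (blk 10, set 0) → L1-HIT  vc=[2, 12]
6: 0x51 (blk 10, set 0) → L1-HIT  vc=[2, 12]
7: 0x56 (blk 10, set 0) → L1-HIT  vc=[2, 12]
8: 0x21 (blk 4, set 0) → MISS  vc=[2, 12, 10]
9: 0x54 (blk 10, set 0) → VC-HIT  vc=[2, 12, 4]
10: 0x53 (blk 10, set 0) → L1-HIT  vc=[2, 12, 4]
11: 0x15 (blk 2, set 0) → VC-HIT  vc=[10, 12, 4]
12: 0x24 (blk 4, set 0) → VC-HIT  vc=[10, 12, 2]
13: 0x11 (blk 2, set 0) → VC-HIT  vc=[10, 12, 4]
14: 0x63 (blk 12, set 0) → VC-HIT  vc=[10, 2, 4]
15: 0x62 (blk 12, set 0) → L1-HIT  vc=[10, 2, 4]

VC = [10, 2, 4]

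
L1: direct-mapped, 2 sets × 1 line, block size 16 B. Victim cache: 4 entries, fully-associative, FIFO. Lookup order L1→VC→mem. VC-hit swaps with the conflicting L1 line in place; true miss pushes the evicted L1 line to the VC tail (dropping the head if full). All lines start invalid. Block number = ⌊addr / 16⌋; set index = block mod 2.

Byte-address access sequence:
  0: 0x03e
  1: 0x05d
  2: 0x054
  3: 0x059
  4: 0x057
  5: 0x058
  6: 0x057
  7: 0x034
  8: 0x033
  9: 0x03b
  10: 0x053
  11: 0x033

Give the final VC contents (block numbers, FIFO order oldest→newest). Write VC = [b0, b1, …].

VC = [5]

0: 0x3e (blk 3, set 1) → MISS  vc=[]
1: 0x5d (blk 5, set 1) → MISS  vc=[3]
2: 0x54 (blk 5, set 1) → L1-HIT  vc=[3]
3: 0x59 (blk 5, set 1) → L1-HIT  vc=[3]
4: 0x57 (blk 5, set 1) → L1-HIT  vc=[3]
5: 0x58 (blk 5, set 1) → L1-HIT  vc=[3]
6: 0x57 (blk 5, set 1) → L1-HIT  vc=[3]
7: 0x34 (blk 3, set 1) → VC-HIT  vc=[5]
8: 0x33 (blk 3, set 1) → L1-HIT  vc=[5]
9: 0x3b (blk 3, set 1) → L1-HIT  vc=[5]
10: 0x53 (blk 5, set 1) → VC-HIT  vc=[3]
11: 0x33 (blk 3, set 1) → VC-HIT  vc=[5]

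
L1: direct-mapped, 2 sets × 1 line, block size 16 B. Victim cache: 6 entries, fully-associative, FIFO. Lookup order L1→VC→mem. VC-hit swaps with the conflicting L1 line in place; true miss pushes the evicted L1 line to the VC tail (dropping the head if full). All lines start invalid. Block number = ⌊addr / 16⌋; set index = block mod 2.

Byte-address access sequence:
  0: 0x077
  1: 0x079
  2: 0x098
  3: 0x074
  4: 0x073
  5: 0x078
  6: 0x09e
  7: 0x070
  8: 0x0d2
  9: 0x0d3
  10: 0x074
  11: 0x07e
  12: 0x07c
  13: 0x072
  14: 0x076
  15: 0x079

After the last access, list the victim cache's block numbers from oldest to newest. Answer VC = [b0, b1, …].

  [0] addr=0x77 blk=7 s=1: MISS | VC []
  [1] addr=0x79 blk=7 s=1: L1-HIT | VC []
  [2] addr=0x98 blk=9 s=1: MISS | VC [7]
  [3] addr=0x74 blk=7 s=1: VC-HIT | VC [9]
  [4] addr=0x73 blk=7 s=1: L1-HIT | VC [9]
  [5] addr=0x78 blk=7 s=1: L1-HIT | VC [9]
  [6] addr=0x9e blk=9 s=1: VC-HIT | VC [7]
  [7] addr=0x70 blk=7 s=1: VC-HIT | VC [9]
  [8] addr=0xd2 blk=13 s=1: MISS | VC [9, 7]
  [9] addr=0xd3 blk=13 s=1: L1-HIT | VC [9, 7]
  [10] addr=0x74 blk=7 s=1: VC-HIT | VC [9, 13]
  [11] addr=0x7e blk=7 s=1: L1-HIT | VC [9, 13]
  [12] addr=0x7c blk=7 s=1: L1-HIT | VC [9, 13]
  [13] addr=0x72 blk=7 s=1: L1-HIT | VC [9, 13]
  [14] addr=0x76 blk=7 s=1: L1-HIT | VC [9, 13]
  [15] addr=0x79 blk=7 s=1: L1-HIT | VC [9, 13]

VC = [9, 13]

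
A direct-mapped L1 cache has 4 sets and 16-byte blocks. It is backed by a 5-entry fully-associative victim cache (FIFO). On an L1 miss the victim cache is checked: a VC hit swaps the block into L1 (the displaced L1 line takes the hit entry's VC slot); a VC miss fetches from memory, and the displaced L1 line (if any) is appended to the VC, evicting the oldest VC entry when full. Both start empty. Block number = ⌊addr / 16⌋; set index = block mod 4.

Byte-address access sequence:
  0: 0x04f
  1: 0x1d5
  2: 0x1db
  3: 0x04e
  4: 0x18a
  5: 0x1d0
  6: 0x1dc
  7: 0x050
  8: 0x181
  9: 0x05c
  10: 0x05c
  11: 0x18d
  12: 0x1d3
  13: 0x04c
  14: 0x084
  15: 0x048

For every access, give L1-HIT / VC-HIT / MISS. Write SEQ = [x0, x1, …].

  [0] addr=0x4f blk=4 s=0: MISS | VC []
  [1] addr=0x1d5 blk=29 s=1: MISS | VC []
  [2] addr=0x1db blk=29 s=1: L1-HIT | VC []
  [3] addr=0x4e blk=4 s=0: L1-HIT | VC []
  [4] addr=0x18a blk=24 s=0: MISS | VC [4]
  [5] addr=0x1d0 blk=29 s=1: L1-HIT | VC [4]
  [6] addr=0x1dc blk=29 s=1: L1-HIT | VC [4]
  [7] addr=0x50 blk=5 s=1: MISS | VC [4, 29]
  [8] addr=0x181 blk=24 s=0: L1-HIT | VC [4, 29]
  [9] addr=0x5c blk=5 s=1: L1-HIT | VC [4, 29]
  [10] addr=0x5c blk=5 s=1: L1-HIT | VC [4, 29]
  [11] addr=0x18d blk=24 s=0: L1-HIT | VC [4, 29]
  [12] addr=0x1d3 blk=29 s=1: VC-HIT | VC [4, 5]
  [13] addr=0x4c blk=4 s=0: VC-HIT | VC [24, 5]
  [14] addr=0x84 blk=8 s=0: MISS | VC [24, 5, 4]
  [15] addr=0x48 blk=4 s=0: VC-HIT | VC [24, 5, 8]

SEQ = [MISS, MISS, L1-HIT, L1-HIT, MISS, L1-HIT, L1-HIT, MISS, L1-HIT, L1-HIT, L1-HIT, L1-HIT, VC-HIT, VC-HIT, MISS, VC-HIT]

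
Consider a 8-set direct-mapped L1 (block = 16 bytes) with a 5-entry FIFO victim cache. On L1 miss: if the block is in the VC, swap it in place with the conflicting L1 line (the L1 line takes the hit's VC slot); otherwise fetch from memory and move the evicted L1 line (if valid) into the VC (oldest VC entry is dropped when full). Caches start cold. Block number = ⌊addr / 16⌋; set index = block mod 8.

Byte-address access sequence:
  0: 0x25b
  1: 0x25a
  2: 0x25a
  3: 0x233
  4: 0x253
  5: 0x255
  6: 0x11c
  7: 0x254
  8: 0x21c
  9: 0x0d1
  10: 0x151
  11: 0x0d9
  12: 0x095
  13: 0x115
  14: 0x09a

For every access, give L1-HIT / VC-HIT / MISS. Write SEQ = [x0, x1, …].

0: 0x25b (blk 37, set 5) → MISS  vc=[]
1: 0x25a (blk 37, set 5) → L1-HIT  vc=[]
2: 0x25a (blk 37, set 5) → L1-HIT  vc=[]
3: 0x233 (blk 35, set 3) → MISS  vc=[]
4: 0x253 (blk 37, set 5) → L1-HIT  vc=[]
5: 0x255 (blk 37, set 5) → L1-HIT  vc=[]
6: 0x11c (blk 17, set 1) → MISS  vc=[]
7: 0x254 (blk 37, set 5) → L1-HIT  vc=[]
8: 0x21c (blk 33, set 1) → MISS  vc=[17]
9: 0xd1 (blk 13, set 5) → MISS  vc=[17, 37]
10: 0x151 (blk 21, set 5) → MISS  vc=[17, 37, 13]
11: 0xd9 (blk 13, set 5) → VC-HIT  vc=[17, 37, 21]
12: 0x95 (blk 9, set 1) → MISS  vc=[17, 37, 21, 33]
13: 0x115 (blk 17, set 1) → VC-HIT  vc=[9, 37, 21, 33]
14: 0x9a (blk 9, set 1) → VC-HIT  vc=[17, 37, 21, 33]

SEQ = [MISS, L1-HIT, L1-HIT, MISS, L1-HIT, L1-HIT, MISS, L1-HIT, MISS, MISS, MISS, VC-HIT, MISS, VC-HIT, VC-HIT]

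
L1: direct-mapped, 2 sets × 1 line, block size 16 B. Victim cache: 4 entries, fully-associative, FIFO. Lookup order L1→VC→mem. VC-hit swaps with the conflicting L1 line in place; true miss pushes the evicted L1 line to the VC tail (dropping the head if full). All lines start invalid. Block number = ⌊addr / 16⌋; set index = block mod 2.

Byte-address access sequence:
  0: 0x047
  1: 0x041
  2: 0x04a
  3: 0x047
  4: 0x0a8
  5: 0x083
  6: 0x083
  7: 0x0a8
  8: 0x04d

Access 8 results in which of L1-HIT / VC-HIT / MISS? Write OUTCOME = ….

0: 0x47 (blk 4, set 0) → MISS  vc=[]
1: 0x41 (blk 4, set 0) → L1-HIT  vc=[]
2: 0x4a (blk 4, set 0) → L1-HIT  vc=[]
3: 0x47 (blk 4, set 0) → L1-HIT  vc=[]
4: 0xa8 (blk 10, set 0) → MISS  vc=[4]
5: 0x83 (blk 8, set 0) → MISS  vc=[4, 10]
6: 0x83 (blk 8, set 0) → L1-HIT  vc=[4, 10]
7: 0xa8 (blk 10, set 0) → VC-HIT  vc=[4, 8]
8: 0x4d (blk 4, set 0) → VC-HIT  vc=[10, 8]

OUTCOME = VC-HIT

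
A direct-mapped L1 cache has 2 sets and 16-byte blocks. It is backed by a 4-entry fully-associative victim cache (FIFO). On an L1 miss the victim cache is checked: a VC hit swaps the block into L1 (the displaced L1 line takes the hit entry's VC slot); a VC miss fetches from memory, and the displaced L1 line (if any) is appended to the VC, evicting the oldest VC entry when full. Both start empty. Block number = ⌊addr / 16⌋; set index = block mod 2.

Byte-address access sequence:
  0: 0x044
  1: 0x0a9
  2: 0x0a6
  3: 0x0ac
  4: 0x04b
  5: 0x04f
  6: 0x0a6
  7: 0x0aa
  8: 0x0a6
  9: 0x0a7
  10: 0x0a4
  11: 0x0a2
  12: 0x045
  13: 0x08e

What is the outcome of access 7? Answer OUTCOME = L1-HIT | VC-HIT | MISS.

OUTCOME = L1-HIT

0: 0x44 (blk 4, set 0) → MISS  vc=[]
1: 0xa9 (blk 10, set 0) → MISS  vc=[4]
2: 0xa6 (blk 10, set 0) → L1-HIT  vc=[4]
3: 0xac (blk 10, set 0) → L1-HIT  vc=[4]
4: 0x4b (blk 4, set 0) → VC-HIT  vc=[10]
5: 0x4f (blk 4, set 0) → L1-HIT  vc=[10]
6: 0xa6 (blk 10, set 0) → VC-HIT  vc=[4]
7: 0xaa (blk 10, set 0) → L1-HIT  vc=[4]
8: 0xa6 (blk 10, set 0) → L1-HIT  vc=[4]
9: 0xa7 (blk 10, set 0) → L1-HIT  vc=[4]
10: 0xa4 (blk 10, set 0) → L1-HIT  vc=[4]
11: 0xa2 (blk 10, set 0) → L1-HIT  vc=[4]
12: 0x45 (blk 4, set 0) → VC-HIT  vc=[10]
13: 0x8e (blk 8, set 0) → MISS  vc=[10, 4]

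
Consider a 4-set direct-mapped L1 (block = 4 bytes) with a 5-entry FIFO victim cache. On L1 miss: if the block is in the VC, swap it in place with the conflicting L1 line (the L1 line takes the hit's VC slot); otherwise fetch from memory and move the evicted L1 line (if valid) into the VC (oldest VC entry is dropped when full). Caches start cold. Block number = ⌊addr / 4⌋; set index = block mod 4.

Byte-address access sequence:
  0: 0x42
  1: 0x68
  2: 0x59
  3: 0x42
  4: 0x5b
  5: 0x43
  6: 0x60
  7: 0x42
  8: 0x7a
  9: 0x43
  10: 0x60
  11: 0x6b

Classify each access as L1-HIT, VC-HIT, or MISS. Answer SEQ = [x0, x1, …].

  [0] addr=0x42 blk=16 s=0: MISS | VC []
  [1] addr=0x68 blk=26 s=2: MISS | VC []
  [2] addr=0x59 blk=22 s=2: MISS | VC [26]
  [3] addr=0x42 blk=16 s=0: L1-HIT | VC [26]
  [4] addr=0x5b blk=22 s=2: L1-HIT | VC [26]
  [5] addr=0x43 blk=16 s=0: L1-HIT | VC [26]
  [6] addr=0x60 blk=24 s=0: MISS | VC [26, 16]
  [7] addr=0x42 blk=16 s=0: VC-HIT | VC [26, 24]
  [8] addr=0x7a blk=30 s=2: MISS | VC [26, 24, 22]
  [9] addr=0x43 blk=16 s=0: L1-HIT | VC [26, 24, 22]
  [10] addr=0x60 blk=24 s=0: VC-HIT | VC [26, 16, 22]
  [11] addr=0x6b blk=26 s=2: VC-HIT | VC [30, 16, 22]

SEQ = [MISS, MISS, MISS, L1-HIT, L1-HIT, L1-HIT, MISS, VC-HIT, MISS, L1-HIT, VC-HIT, VC-HIT]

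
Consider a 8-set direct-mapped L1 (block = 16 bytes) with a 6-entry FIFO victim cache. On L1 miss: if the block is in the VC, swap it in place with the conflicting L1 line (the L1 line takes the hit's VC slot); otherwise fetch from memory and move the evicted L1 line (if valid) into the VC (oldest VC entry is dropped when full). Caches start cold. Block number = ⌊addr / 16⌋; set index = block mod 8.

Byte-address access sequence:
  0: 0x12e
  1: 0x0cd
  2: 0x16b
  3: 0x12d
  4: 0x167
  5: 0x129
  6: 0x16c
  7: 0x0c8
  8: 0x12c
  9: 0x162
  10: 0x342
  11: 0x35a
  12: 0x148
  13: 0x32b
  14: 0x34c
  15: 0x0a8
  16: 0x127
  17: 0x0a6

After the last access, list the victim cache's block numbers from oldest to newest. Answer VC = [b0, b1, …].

#0 0x12e→b18/s2 MISS; vc=[]
#1 0xcd→b12/s4 MISS; vc=[]
#2 0x16b→b22/s6 MISS; vc=[]
#3 0x12d→b18/s2 L1-HIT; vc=[]
#4 0x167→b22/s6 L1-HIT; vc=[]
#5 0x129→b18/s2 L1-HIT; vc=[]
#6 0x16c→b22/s6 L1-HIT; vc=[]
#7 0xc8→b12/s4 L1-HIT; vc=[]
#8 0x12c→b18/s2 L1-HIT; vc=[]
#9 0x162→b22/s6 L1-HIT; vc=[]
#10 0x342→b52/s4 MISS; vc=[12]
#11 0x35a→b53/s5 MISS; vc=[12]
#12 0x148→b20/s4 MISS; vc=[12,52]
#13 0x32b→b50/s2 MISS; vc=[12,52,18]
#14 0x34c→b52/s4 VC-HIT; vc=[12,20,18]
#15 0xa8→b10/s2 MISS; vc=[12,20,18,50]
#16 0x127→b18/s2 VC-HIT; vc=[12,20,10,50]
#17 0xa6→b10/s2 VC-HIT; vc=[12,20,18,50]

VC = [12, 20, 18, 50]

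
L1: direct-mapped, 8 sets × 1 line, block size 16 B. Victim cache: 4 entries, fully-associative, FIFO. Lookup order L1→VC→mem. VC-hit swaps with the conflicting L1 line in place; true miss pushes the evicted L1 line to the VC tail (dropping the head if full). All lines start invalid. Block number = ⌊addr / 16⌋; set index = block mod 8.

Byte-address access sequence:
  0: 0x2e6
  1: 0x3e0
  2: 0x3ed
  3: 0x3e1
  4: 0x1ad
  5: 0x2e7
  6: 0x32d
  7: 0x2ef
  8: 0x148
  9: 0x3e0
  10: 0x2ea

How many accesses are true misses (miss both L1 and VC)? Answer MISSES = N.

  [0] addr=0x2e6 blk=46 s=6: MISS | VC []
  [1] addr=0x3e0 blk=62 s=6: MISS | VC [46]
  [2] addr=0x3ed blk=62 s=6: L1-HIT | VC [46]
  [3] addr=0x3e1 blk=62 s=6: L1-HIT | VC [46]
  [4] addr=0x1ad blk=26 s=2: MISS | VC [46]
  [5] addr=0x2e7 blk=46 s=6: VC-HIT | VC [62]
  [6] addr=0x32d blk=50 s=2: MISS | VC [62, 26]
  [7] addr=0x2ef blk=46 s=6: L1-HIT | VC [62, 26]
  [8] addr=0x148 blk=20 s=4: MISS | VC [62, 26]
  [9] addr=0x3e0 blk=62 s=6: VC-HIT | VC [46, 26]
  [10] addr=0x2ea blk=46 s=6: VC-HIT | VC [62, 26]

MISSES = 5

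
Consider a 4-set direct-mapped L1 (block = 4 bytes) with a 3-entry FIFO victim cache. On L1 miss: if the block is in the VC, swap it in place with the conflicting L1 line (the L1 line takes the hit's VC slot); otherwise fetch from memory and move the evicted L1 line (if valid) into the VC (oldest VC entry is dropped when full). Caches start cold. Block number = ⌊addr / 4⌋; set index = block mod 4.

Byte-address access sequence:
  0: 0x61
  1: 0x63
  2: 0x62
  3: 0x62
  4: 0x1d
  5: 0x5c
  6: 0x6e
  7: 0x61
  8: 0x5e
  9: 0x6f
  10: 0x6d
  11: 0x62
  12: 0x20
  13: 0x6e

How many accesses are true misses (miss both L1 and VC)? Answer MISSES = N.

0: 0x61 (blk 24, set 0) → MISS  vc=[]
1: 0x63 (blk 24, set 0) → L1-HIT  vc=[]
2: 0x62 (blk 24, set 0) → L1-HIT  vc=[]
3: 0x62 (blk 24, set 0) → L1-HIT  vc=[]
4: 0x1d (blk 7, set 3) → MISS  vc=[]
5: 0x5c (blk 23, set 3) → MISS  vc=[7]
6: 0x6e (blk 27, set 3) → MISS  vc=[7, 23]
7: 0x61 (blk 24, set 0) → L1-HIT  vc=[7, 23]
8: 0x5e (blk 23, set 3) → VC-HIT  vc=[7, 27]
9: 0x6f (blk 27, set 3) → VC-HIT  vc=[7, 23]
10: 0x6d (blk 27, set 3) → L1-HIT  vc=[7, 23]
11: 0x62 (blk 24, set 0) → L1-HIT  vc=[7, 23]
12: 0x20 (blk 8, set 0) → MISS  vc=[7, 23, 24]
13: 0x6e (blk 27, set 3) → L1-HIT  vc=[7, 23, 24]

MISSES = 5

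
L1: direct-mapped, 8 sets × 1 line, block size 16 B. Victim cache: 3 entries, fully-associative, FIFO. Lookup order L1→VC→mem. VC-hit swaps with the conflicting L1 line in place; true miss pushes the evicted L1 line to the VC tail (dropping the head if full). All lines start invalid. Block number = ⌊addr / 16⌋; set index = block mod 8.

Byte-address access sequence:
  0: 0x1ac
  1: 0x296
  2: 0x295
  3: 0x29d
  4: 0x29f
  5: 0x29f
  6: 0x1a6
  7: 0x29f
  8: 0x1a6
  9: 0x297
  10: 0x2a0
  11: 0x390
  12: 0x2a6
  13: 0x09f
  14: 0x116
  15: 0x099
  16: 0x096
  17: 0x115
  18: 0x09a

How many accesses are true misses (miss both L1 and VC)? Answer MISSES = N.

#0 0x1ac→b26/s2 MISS; vc=[]
#1 0x296→b41/s1 MISS; vc=[]
#2 0x295→b41/s1 L1-HIT; vc=[]
#3 0x29d→b41/s1 L1-HIT; vc=[]
#4 0x29f→b41/s1 L1-HIT; vc=[]
#5 0x29f→b41/s1 L1-HIT; vc=[]
#6 0x1a6→b26/s2 L1-HIT; vc=[]
#7 0x29f→b41/s1 L1-HIT; vc=[]
#8 0x1a6→b26/s2 L1-HIT; vc=[]
#9 0x297→b41/s1 L1-HIT; vc=[]
#10 0x2a0→b42/s2 MISS; vc=[26]
#11 0x390→b57/s1 MISS; vc=[26,41]
#12 0x2a6→b42/s2 L1-HIT; vc=[26,41]
#13 0x9f→b9/s1 MISS; vc=[26,41,57]
#14 0x116→b17/s1 MISS; vc=[41,57,9]
#15 0x99→b9/s1 VC-HIT; vc=[41,57,17]
#16 0x96→b9/s1 L1-HIT; vc=[41,57,17]
#17 0x115→b17/s1 VC-HIT; vc=[41,57,9]
#18 0x9a→b9/s1 VC-HIT; vc=[41,57,17]

MISSES = 6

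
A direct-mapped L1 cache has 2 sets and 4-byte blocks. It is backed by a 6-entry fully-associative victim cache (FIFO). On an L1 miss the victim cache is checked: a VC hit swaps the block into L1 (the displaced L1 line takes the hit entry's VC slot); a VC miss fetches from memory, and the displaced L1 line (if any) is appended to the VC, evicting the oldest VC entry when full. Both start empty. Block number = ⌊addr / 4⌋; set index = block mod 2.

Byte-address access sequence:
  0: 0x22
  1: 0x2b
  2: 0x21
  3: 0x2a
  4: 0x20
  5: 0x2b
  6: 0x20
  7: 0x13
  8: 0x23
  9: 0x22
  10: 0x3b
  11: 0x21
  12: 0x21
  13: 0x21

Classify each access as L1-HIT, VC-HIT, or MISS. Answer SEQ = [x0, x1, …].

SEQ = [MISS, MISS, VC-HIT, VC-HIT, VC-HIT, VC-HIT, VC-HIT, MISS, VC-HIT, L1-HIT, MISS, VC-HIT, L1-HIT, L1-HIT]

  [0] addr=0x22 blk=8 s=0: MISS | VC []
  [1] addr=0x2b blk=10 s=0: MISS | VC [8]
  [2] addr=0x21 blk=8 s=0: VC-HIT | VC [10]
  [3] addr=0x2a blk=10 s=0: VC-HIT | VC [8]
  [4] addr=0x20 blk=8 s=0: VC-HIT | VC [10]
  [5] addr=0x2b blk=10 s=0: VC-HIT | VC [8]
  [6] addr=0x20 blk=8 s=0: VC-HIT | VC [10]
  [7] addr=0x13 blk=4 s=0: MISS | VC [10, 8]
  [8] addr=0x23 blk=8 s=0: VC-HIT | VC [10, 4]
  [9] addr=0x22 blk=8 s=0: L1-HIT | VC [10, 4]
  [10] addr=0x3b blk=14 s=0: MISS | VC [10, 4, 8]
  [11] addr=0x21 blk=8 s=0: VC-HIT | VC [10, 4, 14]
  [12] addr=0x21 blk=8 s=0: L1-HIT | VC [10, 4, 14]
  [13] addr=0x21 blk=8 s=0: L1-HIT | VC [10, 4, 14]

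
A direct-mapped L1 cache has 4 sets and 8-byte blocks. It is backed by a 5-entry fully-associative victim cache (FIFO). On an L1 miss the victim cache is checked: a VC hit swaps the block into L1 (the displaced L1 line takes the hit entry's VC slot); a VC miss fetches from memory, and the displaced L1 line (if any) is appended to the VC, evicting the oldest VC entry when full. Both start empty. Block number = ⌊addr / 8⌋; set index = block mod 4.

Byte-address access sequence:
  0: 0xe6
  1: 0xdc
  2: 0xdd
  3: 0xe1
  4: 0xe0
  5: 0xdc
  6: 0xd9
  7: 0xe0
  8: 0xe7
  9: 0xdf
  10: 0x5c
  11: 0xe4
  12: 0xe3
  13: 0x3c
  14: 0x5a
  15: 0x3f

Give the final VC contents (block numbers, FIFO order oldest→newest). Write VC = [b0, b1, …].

0: 0xe6 (blk 28, set 0) → MISS  vc=[]
1: 0xdc (blk 27, set 3) → MISS  vc=[]
2: 0xdd (blk 27, set 3) → L1-HIT  vc=[]
3: 0xe1 (blk 28, set 0) → L1-HIT  vc=[]
4: 0xe0 (blk 28, set 0) → L1-HIT  vc=[]
5: 0xdc (blk 27, set 3) → L1-HIT  vc=[]
6: 0xd9 (blk 27, set 3) → L1-HIT  vc=[]
7: 0xe0 (blk 28, set 0) → L1-HIT  vc=[]
8: 0xe7 (blk 28, set 0) → L1-HIT  vc=[]
9: 0xdf (blk 27, set 3) → L1-HIT  vc=[]
10: 0x5c (blk 11, set 3) → MISS  vc=[27]
11: 0xe4 (blk 28, set 0) → L1-HIT  vc=[27]
12: 0xe3 (blk 28, set 0) → L1-HIT  vc=[27]
13: 0x3c (blk 7, set 3) → MISS  vc=[27, 11]
14: 0x5a (blk 11, set 3) → VC-HIT  vc=[27, 7]
15: 0x3f (blk 7, set 3) → VC-HIT  vc=[27, 11]

VC = [27, 11]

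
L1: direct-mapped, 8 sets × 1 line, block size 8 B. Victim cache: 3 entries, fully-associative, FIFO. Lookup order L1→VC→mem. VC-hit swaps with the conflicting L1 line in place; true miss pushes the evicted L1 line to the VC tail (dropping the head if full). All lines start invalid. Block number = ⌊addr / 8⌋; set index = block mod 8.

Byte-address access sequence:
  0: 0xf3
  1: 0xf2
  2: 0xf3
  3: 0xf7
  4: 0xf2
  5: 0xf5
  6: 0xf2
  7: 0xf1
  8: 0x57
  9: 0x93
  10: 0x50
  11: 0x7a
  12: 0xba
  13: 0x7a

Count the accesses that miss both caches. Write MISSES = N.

  [0] addr=0xf3 blk=30 s=6: MISS | VC []
  [1] addr=0xf2 blk=30 s=6: L1-HIT | VC []
  [2] addr=0xf3 blk=30 s=6: L1-HIT | VC []
  [3] addr=0xf7 blk=30 s=6: L1-HIT | VC []
  [4] addr=0xf2 blk=30 s=6: L1-HIT | VC []
  [5] addr=0xf5 blk=30 s=6: L1-HIT | VC []
  [6] addr=0xf2 blk=30 s=6: L1-HIT | VC []
  [7] addr=0xf1 blk=30 s=6: L1-HIT | VC []
  [8] addr=0x57 blk=10 s=2: MISS | VC []
  [9] addr=0x93 blk=18 s=2: MISS | VC [10]
  [10] addr=0x50 blk=10 s=2: VC-HIT | VC [18]
  [11] addr=0x7a blk=15 s=7: MISS | VC [18]
  [12] addr=0xba blk=23 s=7: MISS | VC [18, 15]
  [13] addr=0x7a blk=15 s=7: VC-HIT | VC [18, 23]

MISSES = 5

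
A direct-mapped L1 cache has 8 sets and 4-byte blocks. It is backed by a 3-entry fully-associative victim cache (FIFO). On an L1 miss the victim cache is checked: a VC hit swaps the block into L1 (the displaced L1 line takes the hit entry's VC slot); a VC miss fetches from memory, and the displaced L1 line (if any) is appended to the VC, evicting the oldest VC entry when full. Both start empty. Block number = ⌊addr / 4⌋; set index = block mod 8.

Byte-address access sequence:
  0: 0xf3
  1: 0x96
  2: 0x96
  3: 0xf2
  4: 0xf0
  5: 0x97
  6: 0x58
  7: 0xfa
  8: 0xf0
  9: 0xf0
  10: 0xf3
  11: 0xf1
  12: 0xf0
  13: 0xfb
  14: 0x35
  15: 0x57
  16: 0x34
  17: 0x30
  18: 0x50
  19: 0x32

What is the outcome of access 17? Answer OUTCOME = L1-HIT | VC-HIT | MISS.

OUTCOME = MISS

  [0] addr=0xf3 blk=60 s=4: MISS | VC []
  [1] addr=0x96 blk=37 s=5: MISS | VC []
  [2] addr=0x96 blk=37 s=5: L1-HIT | VC []
  [3] addr=0xf2 blk=60 s=4: L1-HIT | VC []
  [4] addr=0xf0 blk=60 s=4: L1-HIT | VC []
  [5] addr=0x97 blk=37 s=5: L1-HIT | VC []
  [6] addr=0x58 blk=22 s=6: MISS | VC []
  [7] addr=0xfa blk=62 s=6: MISS | VC [22]
  [8] addr=0xf0 blk=60 s=4: L1-HIT | VC [22]
  [9] addr=0xf0 blk=60 s=4: L1-HIT | VC [22]
  [10] addr=0xf3 blk=60 s=4: L1-HIT | VC [22]
  [11] addr=0xf1 blk=60 s=4: L1-HIT | VC [22]
  [12] addr=0xf0 blk=60 s=4: L1-HIT | VC [22]
  [13] addr=0xfb blk=62 s=6: L1-HIT | VC [22]
  [14] addr=0x35 blk=13 s=5: MISS | VC [22, 37]
  [15] addr=0x57 blk=21 s=5: MISS | VC [22, 37, 13]
  [16] addr=0x34 blk=13 s=5: VC-HIT | VC [22, 37, 21]
  [17] addr=0x30 blk=12 s=4: MISS | VC [37, 21, 60]
  [18] addr=0x50 blk=20 s=4: MISS | VC [21, 60, 12]
  [19] addr=0x32 blk=12 s=4: VC-HIT | VC [21, 60, 20]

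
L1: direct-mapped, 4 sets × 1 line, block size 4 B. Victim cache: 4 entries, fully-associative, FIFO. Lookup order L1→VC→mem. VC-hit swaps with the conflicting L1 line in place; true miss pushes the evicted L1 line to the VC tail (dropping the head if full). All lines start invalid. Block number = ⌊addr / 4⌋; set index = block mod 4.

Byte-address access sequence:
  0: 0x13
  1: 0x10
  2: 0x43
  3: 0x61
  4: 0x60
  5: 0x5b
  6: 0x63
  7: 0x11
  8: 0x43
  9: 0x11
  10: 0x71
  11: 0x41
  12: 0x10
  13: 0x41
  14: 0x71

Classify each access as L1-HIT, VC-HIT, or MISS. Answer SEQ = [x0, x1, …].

SEQ = [MISS, L1-HIT, MISS, MISS, L1-HIT, MISS, L1-HIT, VC-HIT, VC-HIT, VC-HIT, MISS, VC-HIT, VC-HIT, VC-HIT, VC-HIT]

0: 0x13 (blk 4, set 0) → MISS  vc=[]
1: 0x10 (blk 4, set 0) → L1-HIT  vc=[]
2: 0x43 (blk 16, set 0) → MISS  vc=[4]
3: 0x61 (blk 24, set 0) → MISS  vc=[4, 16]
4: 0x60 (blk 24, set 0) → L1-HIT  vc=[4, 16]
5: 0x5b (blk 22, set 2) → MISS  vc=[4, 16]
6: 0x63 (blk 24, set 0) → L1-HIT  vc=[4, 16]
7: 0x11 (blk 4, set 0) → VC-HIT  vc=[24, 16]
8: 0x43 (blk 16, set 0) → VC-HIT  vc=[24, 4]
9: 0x11 (blk 4, set 0) → VC-HIT  vc=[24, 16]
10: 0x71 (blk 28, set 0) → MISS  vc=[24, 16, 4]
11: 0x41 (blk 16, set 0) → VC-HIT  vc=[24, 28, 4]
12: 0x10 (blk 4, set 0) → VC-HIT  vc=[24, 28, 16]
13: 0x41 (blk 16, set 0) → VC-HIT  vc=[24, 28, 4]
14: 0x71 (blk 28, set 0) → VC-HIT  vc=[24, 16, 4]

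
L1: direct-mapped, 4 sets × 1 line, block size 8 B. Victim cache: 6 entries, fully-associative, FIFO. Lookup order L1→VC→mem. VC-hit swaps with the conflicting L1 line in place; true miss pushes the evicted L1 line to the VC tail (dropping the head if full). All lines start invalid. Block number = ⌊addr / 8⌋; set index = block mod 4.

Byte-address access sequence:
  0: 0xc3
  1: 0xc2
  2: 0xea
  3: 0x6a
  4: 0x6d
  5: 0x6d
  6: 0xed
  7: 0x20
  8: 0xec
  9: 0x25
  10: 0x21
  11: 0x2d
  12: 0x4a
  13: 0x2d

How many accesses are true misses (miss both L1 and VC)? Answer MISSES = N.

MISSES = 6

#0 0xc3→b24/s0 MISS; vc=[]
#1 0xc2→b24/s0 L1-HIT; vc=[]
#2 0xea→b29/s1 MISS; vc=[]
#3 0x6a→b13/s1 MISS; vc=[29]
#4 0x6d→b13/s1 L1-HIT; vc=[29]
#5 0x6d→b13/s1 L1-HIT; vc=[29]
#6 0xed→b29/s1 VC-HIT; vc=[13]
#7 0x20→b4/s0 MISS; vc=[13,24]
#8 0xec→b29/s1 L1-HIT; vc=[13,24]
#9 0x25→b4/s0 L1-HIT; vc=[13,24]
#10 0x21→b4/s0 L1-HIT; vc=[13,24]
#11 0x2d→b5/s1 MISS; vc=[13,24,29]
#12 0x4a→b9/s1 MISS; vc=[13,24,29,5]
#13 0x2d→b5/s1 VC-HIT; vc=[13,24,29,9]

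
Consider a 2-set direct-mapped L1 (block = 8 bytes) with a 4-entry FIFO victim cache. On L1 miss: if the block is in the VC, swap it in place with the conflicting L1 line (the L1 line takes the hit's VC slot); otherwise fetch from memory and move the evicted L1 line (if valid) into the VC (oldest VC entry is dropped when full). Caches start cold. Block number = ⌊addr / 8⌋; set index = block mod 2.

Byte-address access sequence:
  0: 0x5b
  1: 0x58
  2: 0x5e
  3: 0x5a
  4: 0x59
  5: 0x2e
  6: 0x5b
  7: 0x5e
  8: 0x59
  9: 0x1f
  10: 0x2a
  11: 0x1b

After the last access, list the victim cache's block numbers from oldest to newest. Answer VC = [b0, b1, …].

  [0] addr=0x5b blk=11 s=1: MISS | VC []
  [1] addr=0x58 blk=11 s=1: L1-HIT | VC []
  [2] addr=0x5e blk=11 s=1: L1-HIT | VC []
  [3] addr=0x5a blk=11 s=1: L1-HIT | VC []
  [4] addr=0x59 blk=11 s=1: L1-HIT | VC []
  [5] addr=0x2e blk=5 s=1: MISS | VC [11]
  [6] addr=0x5b blk=11 s=1: VC-HIT | VC [5]
  [7] addr=0x5e blk=11 s=1: L1-HIT | VC [5]
  [8] addr=0x59 blk=11 s=1: L1-HIT | VC [5]
  [9] addr=0x1f blk=3 s=1: MISS | VC [5, 11]
  [10] addr=0x2a blk=5 s=1: VC-HIT | VC [3, 11]
  [11] addr=0x1b blk=3 s=1: VC-HIT | VC [5, 11]

VC = [5, 11]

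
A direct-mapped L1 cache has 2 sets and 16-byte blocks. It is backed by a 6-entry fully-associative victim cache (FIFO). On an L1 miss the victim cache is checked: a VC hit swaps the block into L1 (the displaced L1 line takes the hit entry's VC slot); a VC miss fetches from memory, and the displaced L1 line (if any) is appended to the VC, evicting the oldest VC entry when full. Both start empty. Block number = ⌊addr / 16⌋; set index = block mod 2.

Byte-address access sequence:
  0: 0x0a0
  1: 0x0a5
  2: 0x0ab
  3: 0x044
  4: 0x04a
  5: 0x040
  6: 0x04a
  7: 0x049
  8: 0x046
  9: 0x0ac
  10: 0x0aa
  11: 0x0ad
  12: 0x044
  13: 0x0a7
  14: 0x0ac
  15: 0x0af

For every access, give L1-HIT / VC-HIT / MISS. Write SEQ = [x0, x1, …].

SEQ = [MISS, L1-HIT, L1-HIT, MISS, L1-HIT, L1-HIT, L1-HIT, L1-HIT, L1-HIT, VC-HIT, L1-HIT, L1-HIT, VC-HIT, VC-HIT, L1-HIT, L1-HIT]

#0 0xa0→b10/s0 MISS; vc=[]
#1 0xa5→b10/s0 L1-HIT; vc=[]
#2 0xab→b10/s0 L1-HIT; vc=[]
#3 0x44→b4/s0 MISS; vc=[10]
#4 0x4a→b4/s0 L1-HIT; vc=[10]
#5 0x40→b4/s0 L1-HIT; vc=[10]
#6 0x4a→b4/s0 L1-HIT; vc=[10]
#7 0x49→b4/s0 L1-HIT; vc=[10]
#8 0x46→b4/s0 L1-HIT; vc=[10]
#9 0xac→b10/s0 VC-HIT; vc=[4]
#10 0xaa→b10/s0 L1-HIT; vc=[4]
#11 0xad→b10/s0 L1-HIT; vc=[4]
#12 0x44→b4/s0 VC-HIT; vc=[10]
#13 0xa7→b10/s0 VC-HIT; vc=[4]
#14 0xac→b10/s0 L1-HIT; vc=[4]
#15 0xaf→b10/s0 L1-HIT; vc=[4]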